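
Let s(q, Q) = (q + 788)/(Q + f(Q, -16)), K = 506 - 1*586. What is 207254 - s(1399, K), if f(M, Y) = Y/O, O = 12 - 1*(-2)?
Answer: 117735581/568 ≈ 2.0728e+5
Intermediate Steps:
K = -80 (K = 506 - 586 = -80)
O = 14 (O = 12 + 2 = 14)
f(M, Y) = Y/14
s(q, Q) = (788 + q)/(-8/7 + Q) (s(q, Q) = (q + 788)/(Q + (1/14)*(-16)) = (788 + q)/(Q - 8/7) = (788 + q)/(-8/7 + Q))
207254 - s(1399, K) = 207254 - 7*(788 + 1399)/(-8 + 7*(-80)) = 207254 - 7*2187/(-8 - 560) = 207254 - 7*2187/(-568) = 207254 - 7*(-1)*2187/568 = 207254 - 1*(-15309/568) = 207254 + 15309/568 = 117735581/568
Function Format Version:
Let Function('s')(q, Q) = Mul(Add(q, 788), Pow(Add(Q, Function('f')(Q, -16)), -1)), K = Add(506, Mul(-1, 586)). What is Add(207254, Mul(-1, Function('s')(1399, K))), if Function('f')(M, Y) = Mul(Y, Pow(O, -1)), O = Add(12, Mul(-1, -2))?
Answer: Rational(117735581, 568) ≈ 2.0728e+5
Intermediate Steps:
K = -80 (K = Add(506, -586) = -80)
O = 14 (O = Add(12, 2) = 14)
Function('f')(M, Y) = Mul(Rational(1, 14), Y) (Function('f')(M, Y) = Mul(Y, Pow(14, -1)) = Mul(Y, Rational(1, 14)) = Mul(Rational(1, 14), Y))
Function('s')(q, Q) = Mul(Pow(Add(Rational(-8, 7), Q), -1), Add(788, q)) (Function('s')(q, Q) = Mul(Add(q, 788), Pow(Add(Q, Mul(Rational(1, 14), -16)), -1)) = Mul(Add(788, q), Pow(Add(Q, Rational(-8, 7)), -1)) = Mul(Add(788, q), Pow(Add(Rational(-8, 7), Q), -1)) = Mul(Pow(Add(Rational(-8, 7), Q), -1), Add(788, q)))
Add(207254, Mul(-1, Function('s')(1399, K))) = Add(207254, Mul(-1, Mul(7, Pow(Add(-8, Mul(7, -80)), -1), Add(788, 1399)))) = Add(207254, Mul(-1, Mul(7, Pow(Add(-8, -560), -1), 2187))) = Add(207254, Mul(-1, Mul(7, Pow(-568, -1), 2187))) = Add(207254, Mul(-1, Mul(7, Rational(-1, 568), 2187))) = Add(207254, Mul(-1, Rational(-15309, 568))) = Add(207254, Rational(15309, 568)) = Rational(117735581, 568)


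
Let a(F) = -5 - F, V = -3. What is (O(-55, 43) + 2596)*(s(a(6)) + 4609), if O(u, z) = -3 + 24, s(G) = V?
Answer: 12053902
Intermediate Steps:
s(G) = -3
O(u, z) = 21
(O(-55, 43) + 2596)*(s(a(6)) + 4609) = (21 + 2596)*(-3 + 4609) = 2617*4606 = 12053902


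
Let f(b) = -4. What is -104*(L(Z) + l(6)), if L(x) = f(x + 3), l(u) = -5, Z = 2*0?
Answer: 936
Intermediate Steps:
Z = 0
L(x) = -4
-104*(L(Z) + l(6)) = -104*(-4 - 5) = -104*(-9) = 936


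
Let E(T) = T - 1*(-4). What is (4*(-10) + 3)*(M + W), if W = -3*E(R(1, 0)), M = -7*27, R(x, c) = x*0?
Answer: 7437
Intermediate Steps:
R(x, c) = 0
E(T) = 4 + T (E(T) = T + 4 = 4 + T)
M = -189
W = -12 (W = -3*(4 + 0) = -3*4 = -12)
(4*(-10) + 3)*(M + W) = (4*(-10) + 3)*(-189 - 12) = (-40 + 3)*(-201) = -37*(-201) = 7437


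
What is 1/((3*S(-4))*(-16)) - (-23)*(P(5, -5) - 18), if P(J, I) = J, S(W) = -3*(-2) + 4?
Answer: -143521/480 ≈ -299.00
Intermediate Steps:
S(W) = 10 (S(W) = 6 + 4 = 10)
1/((3*S(-4))*(-16)) - (-23)*(P(5, -5) - 18) = 1/((3*10)*(-16)) - (-23)*(5 - 18) = 1/(30*(-16)) - (-23)*(-13) = 1/(-480) - 1*299 = -1/480 - 299 = -143521/480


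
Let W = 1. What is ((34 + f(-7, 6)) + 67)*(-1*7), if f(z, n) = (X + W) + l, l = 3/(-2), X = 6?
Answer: -1491/2 ≈ -745.50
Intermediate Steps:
l = -3/2 (l = 3*(-½) = -3/2 ≈ -1.5000)
f(z, n) = 11/2 (f(z, n) = (6 + 1) - 3/2 = 7 - 3/2 = 11/2)
((34 + f(-7, 6)) + 67)*(-1*7) = ((34 + 11/2) + 67)*(-1*7) = (79/2 + 67)*(-7) = (213/2)*(-7) = -1491/2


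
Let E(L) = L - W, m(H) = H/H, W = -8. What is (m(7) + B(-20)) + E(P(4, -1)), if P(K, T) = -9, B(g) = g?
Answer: -20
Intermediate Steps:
m(H) = 1
E(L) = 8 + L (E(L) = L - 1*(-8) = L + 8 = 8 + L)
(m(7) + B(-20)) + E(P(4, -1)) = (1 - 20) + (8 - 9) = -19 - 1 = -20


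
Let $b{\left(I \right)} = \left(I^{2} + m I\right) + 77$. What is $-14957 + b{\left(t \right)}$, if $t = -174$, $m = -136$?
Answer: $39060$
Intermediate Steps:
$b{\left(I \right)} = 77 + I^{2} - 136 I$ ($b{\left(I \right)} = \left(I^{2} - 136 I\right) + 77 = 77 + I^{2} - 136 I$)
$-14957 + b{\left(t \right)} = -14957 + \left(77 + \left(-174\right)^{2} - -23664\right) = -14957 + \left(77 + 30276 + 23664\right) = -14957 + 54017 = 39060$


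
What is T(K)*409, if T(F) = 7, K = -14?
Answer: 2863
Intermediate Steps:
T(K)*409 = 7*409 = 2863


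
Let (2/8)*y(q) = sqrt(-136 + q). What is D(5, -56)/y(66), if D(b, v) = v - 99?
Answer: 31*I*sqrt(70)/56 ≈ 4.6315*I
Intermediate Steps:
y(q) = 4*sqrt(-136 + q)
D(b, v) = -99 + v
D(5, -56)/y(66) = (-99 - 56)/((4*sqrt(-136 + 66))) = -155*(-I*sqrt(70)/280) = -(-31)*I*sqrt(70)/56 = 31*I*sqrt(70)/56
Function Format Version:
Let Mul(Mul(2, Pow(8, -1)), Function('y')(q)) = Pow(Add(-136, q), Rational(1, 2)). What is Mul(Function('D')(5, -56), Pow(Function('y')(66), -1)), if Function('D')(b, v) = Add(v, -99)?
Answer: Mul(Rational(31, 56), I, Pow(70, Rational(1, 2))) ≈ Mul(4.6315, I)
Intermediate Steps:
Function('y')(q) = Mul(4, Pow(Add(-136, q), Rational(1, 2)))
Function('D')(b, v) = Add(-99, v)
Mul(Function('D')(5, -56), Pow(Function('y')(66), -1)) = Mul(Add(-99, -56), Pow(Mul(4, Pow(Add(-136, 66), Rational(1, 2))), -1)) = Mul(-155, Pow(Mul(4, Pow(-70, Rational(1, 2))), -1)) = Mul(-155, Pow(Mul(4, Mul(I, Pow(70, Rational(1, 2)))), -1)) = Mul(-155, Pow(Mul(4, I, Pow(70, Rational(1, 2))), -1)) = Mul(-155, Mul(Rational(-1, 280), I, Pow(70, Rational(1, 2)))) = Mul(Rational(31, 56), I, Pow(70, Rational(1, 2)))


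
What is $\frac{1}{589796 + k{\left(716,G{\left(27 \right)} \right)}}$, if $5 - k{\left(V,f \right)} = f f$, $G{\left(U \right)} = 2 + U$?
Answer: $\frac{1}{588960} \approx 1.6979 \cdot 10^{-6}$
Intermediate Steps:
$k{\left(V,f \right)} = 5 - f^{2}$ ($k{\left(V,f \right)} = 5 - f f = 5 - f^{2}$)
$\frac{1}{589796 + k{\left(716,G{\left(27 \right)} \right)}} = \frac{1}{589796 + \left(5 - \left(2 + 27\right)^{2}\right)} = \frac{1}{589796 + \left(5 - 29^{2}\right)} = \frac{1}{589796 + \left(5 - 841\right)} = \frac{1}{589796 - 836} = \frac{1}{588960}$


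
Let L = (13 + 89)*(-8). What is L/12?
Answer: -68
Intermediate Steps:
L = -816 (L = 102*(-8) = -816)
L/12 = -816/12 = (1/12)*(-816) = -68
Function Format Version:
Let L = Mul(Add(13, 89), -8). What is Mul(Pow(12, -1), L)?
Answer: -68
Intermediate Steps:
L = -816 (L = Mul(102, -8) = -816)
Mul(Pow(12, -1), L) = Mul(Pow(12, -1), -816) = Mul(Rational(1, 12), -816) = -68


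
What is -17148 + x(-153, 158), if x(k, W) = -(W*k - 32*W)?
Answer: 12082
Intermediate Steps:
x(k, W) = 32*W - W*k (x(k, W) = -(-32*W + W*k) = 32*W - W*k)
-17148 + x(-153, 158) = -17148 + 158*(32 - 1*(-153)) = -17148 + 158*(32 + 153) = -17148 + 158*185 = -17148 + 29230 = 12082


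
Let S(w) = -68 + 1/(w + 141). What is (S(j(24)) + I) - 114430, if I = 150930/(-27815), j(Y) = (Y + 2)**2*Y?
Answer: -10424219588837/91038495 ≈ -1.1450e+5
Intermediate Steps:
j(Y) = Y*(2 + Y)**2 (j(Y) = (2 + Y)**2*Y = Y*(2 + Y)**2)
S(w) = -68 + 1/(141 + w)
I = -30186/5563 (I = 150930*(-1/27815) = -30186/5563 ≈ -5.4262)
(S(j(24)) + I) - 114430 = ((-9587 - 1632*(2 + 24)**2)/(141 + 24*(2 + 24)**2) - 30186/5563) - 114430 = ((-9587 - 1632*26**2)/(141 + 24*26**2) - 30186/5563) - 114430 = ((-9587 - 1632*676)/(141 + 24*676) - 30186/5563) - 114430 = ((-9587 - 68*16224)/(141 + 16224) - 30186/5563) - 114430 = ((-9587 - 1103232)/16365 - 30186/5563) - 114430 = ((1/16365)*(-1112819) - 30186/5563) - 114430 = (-1112819/16365 - 30186/5563) - 114430 = -6684605987/91038495 - 114430 = -10424219588837/91038495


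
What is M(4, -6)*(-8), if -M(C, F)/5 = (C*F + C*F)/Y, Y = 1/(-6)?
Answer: 11520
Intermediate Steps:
Y = -1/6 ≈ -0.16667
M(C, F) = 60*C*F (M(C, F) = -5*(C*F + C*F)/(-1/6) = -5*2*C*F*(-6) = -(-60)*C*F = 60*C*F)
M(4, -6)*(-8) = (60*4*(-6))*(-8) = -1440*(-8) = 11520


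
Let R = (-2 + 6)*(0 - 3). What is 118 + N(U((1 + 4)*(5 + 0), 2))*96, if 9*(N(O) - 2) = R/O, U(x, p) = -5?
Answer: 1678/5 ≈ 335.60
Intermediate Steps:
R = -12 (R = 4*(-3) = -12)
N(O) = 2 - 4/(3*O) (N(O) = 2 + (-12/O)/9 = 2 - 4/(3*O))
118 + N(U((1 + 4)*(5 + 0), 2))*96 = 118 + (2 - 4/3/(-5))*96 = 118 + (2 - 4/3*(-⅕))*96 = 118 + (2 + 4/15)*96 = 118 + (34/15)*96 = 118 + 1088/5 = 1678/5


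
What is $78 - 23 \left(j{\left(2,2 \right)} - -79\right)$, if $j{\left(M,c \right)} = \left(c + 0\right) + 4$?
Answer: $-1877$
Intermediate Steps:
$j{\left(M,c \right)} = 4 + c$ ($j{\left(M,c \right)} = c + 4 = 4 + c$)
$78 - 23 \left(j{\left(2,2 \right)} - -79\right) = 78 - 23 \left(\left(4 + 2\right) - -79\right) = 78 - 23 \left(6 + 79\right) = 78 - 1955 = -1877$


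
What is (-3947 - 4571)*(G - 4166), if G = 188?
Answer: 33884604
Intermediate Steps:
(-3947 - 4571)*(G - 4166) = (-3947 - 4571)*(188 - 4166) = -8518*(-3978) = 33884604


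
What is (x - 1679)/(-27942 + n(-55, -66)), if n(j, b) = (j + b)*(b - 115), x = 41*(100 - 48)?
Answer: -453/6041 ≈ -0.074988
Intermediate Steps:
x = 2132 (x = 41*52 = 2132)
n(j, b) = (-115 + b)*(b + j) (n(j, b) = (b + j)*(-115 + b) = (-115 + b)*(b + j))
(x - 1679)/(-27942 + n(-55, -66)) = (2132 - 1679)/(-27942 + ((-66)² - 115*(-66) - 115*(-55) - 66*(-55))) = 453/(-27942 + (4356 + 7590 + 6325 + 3630)) = 453/(-27942 + 21901) = 453/(-6041) = 453*(-1/6041) = -453/6041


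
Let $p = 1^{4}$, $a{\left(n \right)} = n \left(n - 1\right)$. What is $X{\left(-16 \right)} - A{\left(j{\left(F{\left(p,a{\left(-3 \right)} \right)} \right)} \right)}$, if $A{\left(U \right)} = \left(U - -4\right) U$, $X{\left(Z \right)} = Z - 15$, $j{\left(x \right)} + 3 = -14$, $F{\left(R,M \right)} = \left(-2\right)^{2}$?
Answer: $-252$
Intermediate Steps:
$a{\left(n \right)} = n \left(-1 + n\right)$
$p = 1$
$F{\left(R,M \right)} = 4$
$j{\left(x \right)} = -17$ ($j{\left(x \right)} = -3 - 14 = -17$)
$X{\left(Z \right)} = -15 + Z$ ($X{\left(Z \right)} = Z - 15 = -15 + Z$)
$A{\left(U \right)} = U \left(4 + U\right)$ ($A{\left(U \right)} = \left(U + 4\right) U = \left(4 + U\right) U = U \left(4 + U\right)$)
$X{\left(-16 \right)} - A{\left(j{\left(F{\left(p,a{\left(-3 \right)} \right)} \right)} \right)} = \left(-15 - 16\right) - - 17 \left(4 - 17\right) = -31 - \left(-17\right) \left(-13\right) = -31 - 221 = -252$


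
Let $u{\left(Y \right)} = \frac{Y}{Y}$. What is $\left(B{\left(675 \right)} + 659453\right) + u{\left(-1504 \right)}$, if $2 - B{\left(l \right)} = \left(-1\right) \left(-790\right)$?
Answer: $658666$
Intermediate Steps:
$u{\left(Y \right)} = 1$
$B{\left(l \right)} = -788$ ($B{\left(l \right)} = 2 - \left(-1\right) \left(-790\right) = 2 - 790 = -788$)
$\left(B{\left(675 \right)} + 659453\right) + u{\left(-1504 \right)} = \left(-788 + 659453\right) + 1 = 658665 + 1 = 658666$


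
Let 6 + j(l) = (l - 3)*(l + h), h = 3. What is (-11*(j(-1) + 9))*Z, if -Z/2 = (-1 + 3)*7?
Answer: -1540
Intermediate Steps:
Z = -28 (Z = -2*(-1 + 3)*7 = -4*7 = -2*14 = -28)
j(l) = -6 + (-3 + l)*(3 + l) (j(l) = -6 + (l - 3)*(l + 3) = -6 + (-3 + l)*(3 + l))
(-11*(j(-1) + 9))*Z = -11*((-15 + (-1)²) + 9)*(-28) = -11*((-15 + 1) + 9)*(-28) = -11*(-14 + 9)*(-28) = -11*(-5)*(-28) = 55*(-28) = -1540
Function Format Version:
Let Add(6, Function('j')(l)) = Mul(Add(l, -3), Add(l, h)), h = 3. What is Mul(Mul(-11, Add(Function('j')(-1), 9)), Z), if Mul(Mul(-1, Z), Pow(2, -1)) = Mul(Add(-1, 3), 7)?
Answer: -1540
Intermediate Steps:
Z = -28 (Z = Mul(-2, Mul(Add(-1, 3), 7)) = Mul(-2, Mul(2, 7)) = Mul(-2, 14) = -28)
Function('j')(l) = Add(-6, Mul(Add(-3, l), Add(3, l))) (Function('j')(l) = Add(-6, Mul(Add(l, -3), Add(l, 3))) = Add(-6, Mul(Add(-3, l), Add(3, l))))
Mul(Mul(-11, Add(Function('j')(-1), 9)), Z) = Mul(Mul(-11, Add(Add(-15, Pow(-1, 2)), 9)), -28) = Mul(Mul(-11, Add(Add(-15, 1), 9)), -28) = Mul(Mul(-11, Add(-14, 9)), -28) = Mul(Mul(-11, -5), -28) = Mul(55, -28) = -1540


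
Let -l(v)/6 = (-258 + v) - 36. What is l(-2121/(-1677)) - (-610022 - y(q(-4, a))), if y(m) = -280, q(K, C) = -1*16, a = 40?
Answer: 341827612/559 ≈ 6.1150e+5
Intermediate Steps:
q(K, C) = -16
l(v) = 1764 - 6*v (l(v) = -6*((-258 + v) - 36) = -6*(-294 + v) = 1764 - 6*v)
l(-2121/(-1677)) - (-610022 - y(q(-4, a))) = (1764 - (-12726)/(-1677)) - (-610022 - 1*(-280)) = (1764 - (-12726)*(-1)/1677) - (-610022 + 280) = (1764 - 6*707/559) - 1*(-609742) = (1764 - 4242/559) + 609742 = 981834/559 + 609742 = 341827612/559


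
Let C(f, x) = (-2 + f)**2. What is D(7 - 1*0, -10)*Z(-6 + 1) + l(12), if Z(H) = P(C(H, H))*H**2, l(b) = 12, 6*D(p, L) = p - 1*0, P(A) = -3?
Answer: -151/2 ≈ -75.500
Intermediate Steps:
D(p, L) = p/6 (D(p, L) = (p - 1*0)/6 = (p + 0)/6 = p/6)
Z(H) = -3*H**2
D(7 - 1*0, -10)*Z(-6 + 1) + l(12) = ((7 - 1*0)/6)*(-3*(-6 + 1)**2) + 12 = ((7 + 0)/6)*(-3*(-5)**2) + 12 = ((1/6)*7)*(-3*25) + 12 = (7/6)*(-75) + 12 = -175/2 + 12 = -151/2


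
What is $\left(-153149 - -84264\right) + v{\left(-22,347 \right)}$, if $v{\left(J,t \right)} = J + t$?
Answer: $-68560$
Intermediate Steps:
$\left(-153149 - -84264\right) + v{\left(-22,347 \right)} = \left(-153149 - -84264\right) + \left(-22 + 347\right) = \left(-153149 + 84264\right) + 325 = -68885 + 325 = -68560$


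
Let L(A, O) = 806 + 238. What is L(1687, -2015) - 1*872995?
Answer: -871951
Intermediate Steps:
L(A, O) = 1044
L(1687, -2015) - 1*872995 = 1044 - 1*872995 = 1044 - 872995 = -871951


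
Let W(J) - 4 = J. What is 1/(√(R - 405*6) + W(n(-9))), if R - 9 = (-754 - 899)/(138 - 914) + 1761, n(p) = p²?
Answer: 65960/6117107 - 6*I*√11004262/6117107 ≈ 0.010783 - 0.0032538*I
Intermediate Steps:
R = 1375173/776 (R = 9 + ((-754 - 899)/(138 - 914) + 1761) = 9 + (-1653/(-776) + 1761) = 9 + (-1653*(-1/776) + 1761) = 9 + (1653/776 + 1761) = 9 + 1368189/776 = 1375173/776 ≈ 1772.1)
W(J) = 4 + J
1/(√(R - 405*6) + W(n(-9))) = 1/(√(1375173/776 - 405*6) + (4 + (-9)²)) = 1/(√(1375173/776 - 2430) + (4 + 81)) = 1/(√(-510507/776) + 85) = 1/(3*I*√11004262/388 + 85) = 1/(85 + 3*I*√11004262/388)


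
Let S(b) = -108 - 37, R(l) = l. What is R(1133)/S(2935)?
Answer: -1133/145 ≈ -7.8138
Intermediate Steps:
S(b) = -145
R(1133)/S(2935) = 1133/(-145) = 1133*(-1/145) = -1133/145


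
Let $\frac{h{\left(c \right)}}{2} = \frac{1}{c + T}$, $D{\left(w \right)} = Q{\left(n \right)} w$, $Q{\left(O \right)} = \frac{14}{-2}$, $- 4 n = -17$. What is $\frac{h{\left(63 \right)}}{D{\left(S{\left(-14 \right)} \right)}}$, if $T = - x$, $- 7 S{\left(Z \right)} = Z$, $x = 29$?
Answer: $- \frac{1}{238} \approx -0.0042017$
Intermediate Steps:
$n = \frac{17}{4}$ ($n = \left(- \frac{1}{4}\right) \left(-17\right) = \frac{17}{4} \approx 4.25$)
$S{\left(Z \right)} = - \frac{Z}{7}$
$Q{\left(O \right)} = -7$ ($Q{\left(O \right)} = 14 \left(- \frac{1}{2}\right) = -7$)
$D{\left(w \right)} = - 7 w$
$T = -29$ ($T = \left(-1\right) 29 = -29$)
$h{\left(c \right)} = \frac{2}{-29 + c}$ ($h{\left(c \right)} = \frac{2}{c - 29} = \frac{2}{-29 + c}$)
$\frac{h{\left(63 \right)}}{D{\left(S{\left(-14 \right)} \right)}} = \frac{2 \frac{1}{-29 + 63}}{\left(-7\right) \left(\left(- \frac{1}{7}\right) \left(-14\right)\right)} = \frac{2 \cdot \frac{1}{34}}{\left(-7\right) 2} = \frac{2 \cdot \frac{1}{34}}{-14} = \frac{1}{17} \left(- \frac{1}{14}\right) = - \frac{1}{238}$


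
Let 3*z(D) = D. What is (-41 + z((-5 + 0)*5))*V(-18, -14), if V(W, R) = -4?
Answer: 592/3 ≈ 197.33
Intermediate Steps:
z(D) = D/3
(-41 + z((-5 + 0)*5))*V(-18, -14) = (-41 + ((-5 + 0)*5)/3)*(-4) = (-41 + (-5*5)/3)*(-4) = (-41 + (⅓)*(-25))*(-4) = (-41 - 25/3)*(-4) = -148/3*(-4) = 592/3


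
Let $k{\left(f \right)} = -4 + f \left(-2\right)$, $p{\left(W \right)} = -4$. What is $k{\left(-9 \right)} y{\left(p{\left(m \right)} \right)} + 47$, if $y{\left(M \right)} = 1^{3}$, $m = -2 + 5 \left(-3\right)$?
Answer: $61$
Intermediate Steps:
$m = -17$ ($m = -2 - 15 = -17$)
$y{\left(M \right)} = 1$
$k{\left(f \right)} = -4 - 2 f$
$k{\left(-9 \right)} y{\left(p{\left(m \right)} \right)} + 47 = \left(-4 - -18\right) 1 + 47 = \left(-4 + 18\right) 1 + 47 = 14 \cdot 1 + 47 = 14 + 47 = 61$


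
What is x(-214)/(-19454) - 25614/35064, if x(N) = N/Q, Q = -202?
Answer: -1398097839/1913767796 ≈ -0.73055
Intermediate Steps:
x(N) = -N/202 (x(N) = N/(-202) = N*(-1/202) = -N/202)
x(-214)/(-19454) - 25614/35064 = -1/202*(-214)/(-19454) - 25614/35064 = (107/101)*(-1/19454) - 25614*1/35064 = -107/1964854 - 1423/1948 = -1398097839/1913767796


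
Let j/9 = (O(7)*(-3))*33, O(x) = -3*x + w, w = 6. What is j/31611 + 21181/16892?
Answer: 7278977/4341244 ≈ 1.6767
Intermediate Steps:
O(x) = 6 - 3*x (O(x) = -3*x + 6 = 6 - 3*x)
j = 13365 (j = 9*(((6 - 3*7)*(-3))*33) = 9*(((6 - 21)*(-3))*33) = 9*(-15*(-3)*33) = 9*(45*33) = 9*1485 = 13365)
j/31611 + 21181/16892 = 13365/31611 + 21181/16892 = 13365*(1/31611) + 21181*(1/16892) = 4455/10537 + 21181/16892 = 7278977/4341244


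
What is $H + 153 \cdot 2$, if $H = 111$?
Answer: $417$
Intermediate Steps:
$H + 153 \cdot 2 = 111 + 153 \cdot 2 = 111 + 306 = 417$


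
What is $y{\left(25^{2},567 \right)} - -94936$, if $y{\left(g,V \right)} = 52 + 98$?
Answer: $95086$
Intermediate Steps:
$y{\left(g,V \right)} = 150$
$y{\left(25^{2},567 \right)} - -94936 = 150 - -94936 = 150 + 94936 = 95086$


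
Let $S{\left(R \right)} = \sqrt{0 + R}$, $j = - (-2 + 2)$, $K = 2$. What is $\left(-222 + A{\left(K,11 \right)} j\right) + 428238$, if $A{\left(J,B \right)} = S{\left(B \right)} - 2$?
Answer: $428016$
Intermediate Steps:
$j = 0$ ($j = \left(-1\right) 0 = 0$)
$S{\left(R \right)} = \sqrt{R}$
$A{\left(J,B \right)} = -2 + \sqrt{B}$ ($A{\left(J,B \right)} = \sqrt{B} - 2 = -2 + \sqrt{B}$)
$\left(-222 + A{\left(K,11 \right)} j\right) + 428238 = \left(-222 + \left(-2 + \sqrt{11}\right) 0\right) + 428238 = \left(-222 + 0\right) + 428238 = -222 + 428238 = 428016$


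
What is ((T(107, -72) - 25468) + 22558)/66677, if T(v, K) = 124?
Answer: -2786/66677 ≈ -0.041784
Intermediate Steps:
((T(107, -72) - 25468) + 22558)/66677 = ((124 - 25468) + 22558)/66677 = (-25344 + 22558)*(1/66677) = -2786*1/66677 = -2786/66677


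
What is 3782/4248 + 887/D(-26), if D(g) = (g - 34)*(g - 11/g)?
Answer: 10369549/7062300 ≈ 1.4683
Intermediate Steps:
D(g) = (-34 + g)*(g - 11/g)
3782/4248 + 887/D(-26) = 3782/4248 + 887/(-11 + (-26)**2 - 34*(-26) + 374/(-26)) = 3782*(1/4248) + 887/(-11 + 676 + 884 + 374*(-1/26)) = 1891/2124 + 887/(-11 + 676 + 884 - 187/13) = 1891/2124 + 887/(19950/13) = 1891/2124 + 887*(13/19950) = 1891/2124 + 11531/19950 = 10369549/7062300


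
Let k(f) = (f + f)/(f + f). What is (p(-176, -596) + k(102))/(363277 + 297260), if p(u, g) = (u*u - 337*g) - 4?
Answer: 77275/220179 ≈ 0.35096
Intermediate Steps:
p(u, g) = -4 + u² - 337*g (p(u, g) = (u² - 337*g) - 4 = -4 + u² - 337*g)
k(f) = 1 (k(f) = (2*f)/((2*f)) = (2*f)*(1/(2*f)) = 1)
(p(-176, -596) + k(102))/(363277 + 297260) = ((-4 + (-176)² - 337*(-596)) + 1)/(363277 + 297260) = ((-4 + 30976 + 200852) + 1)/660537 = (231824 + 1)*(1/660537) = 231825*(1/660537) = 77275/220179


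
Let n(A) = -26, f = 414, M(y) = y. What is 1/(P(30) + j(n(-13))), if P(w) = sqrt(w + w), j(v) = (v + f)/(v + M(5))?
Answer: -2037/31021 - 441*sqrt(15)/62042 ≈ -0.093195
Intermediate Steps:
j(v) = (414 + v)/(5 + v) (j(v) = (v + 414)/(v + 5) = (414 + v)/(5 + v))
P(w) = sqrt(2)*sqrt(w) (P(w) = sqrt(2*w) = sqrt(2)*sqrt(w))
1/(P(30) + j(n(-13))) = 1/(sqrt(2)*sqrt(30) + (414 - 26)/(5 - 26)) = 1/(2*sqrt(15) + 388/(-21)) = 1/(2*sqrt(15) - 1/21*388) = 1/(2*sqrt(15) - 388/21) = 1/(-388/21 + 2*sqrt(15))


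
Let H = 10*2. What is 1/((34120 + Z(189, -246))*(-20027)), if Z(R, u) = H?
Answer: -1/683721780 ≈ -1.4626e-9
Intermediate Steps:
H = 20
Z(R, u) = 20
1/((34120 + Z(189, -246))*(-20027)) = 1/((34120 + 20)*(-20027)) = -1/20027/34140 = (1/34140)*(-1/20027) = -1/683721780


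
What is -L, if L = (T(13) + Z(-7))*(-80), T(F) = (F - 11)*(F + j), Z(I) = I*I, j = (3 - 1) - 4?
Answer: 5680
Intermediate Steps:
j = -2 (j = 2 - 4 = -2)
Z(I) = I²
T(F) = (-11 + F)*(-2 + F) (T(F) = (F - 11)*(F - 2) = (-11 + F)*(-2 + F))
L = -5680 (L = ((22 + 13² - 13*13) + (-7)²)*(-80) = ((22 + 169 - 169) + 49)*(-80) = (22 + 49)*(-80) = 71*(-80) = -5680)
-L = -1*(-5680) = 5680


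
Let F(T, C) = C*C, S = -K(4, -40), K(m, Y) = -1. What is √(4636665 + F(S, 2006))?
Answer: 7*√176749 ≈ 2942.9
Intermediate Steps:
S = 1 (S = -1*(-1) = 1)
F(T, C) = C²
√(4636665 + F(S, 2006)) = √(4636665 + 2006²) = √(4636665 + 4024036) = √8660701 = 7*√176749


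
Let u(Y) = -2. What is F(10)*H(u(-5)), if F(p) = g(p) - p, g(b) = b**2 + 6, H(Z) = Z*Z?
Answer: 384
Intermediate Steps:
H(Z) = Z**2
g(b) = 6 + b**2
F(p) = 6 + p**2 - p (F(p) = (6 + p**2) - p = 6 + p**2 - p)
F(10)*H(u(-5)) = (6 + 10**2 - 1*10)*(-2)**2 = (6 + 100 - 10)*4 = 96*4 = 384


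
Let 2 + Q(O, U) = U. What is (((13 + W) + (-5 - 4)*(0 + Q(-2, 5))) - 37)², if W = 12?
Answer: 1521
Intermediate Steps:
Q(O, U) = -2 + U
(((13 + W) + (-5 - 4)*(0 + Q(-2, 5))) - 37)² = (((13 + 12) + (-5 - 4)*(0 + (-2 + 5))) - 37)² = ((25 - 9*(0 + 3)) - 37)² = ((25 - 9*3) - 37)² = ((25 - 27) - 37)² = (-2 - 37)² = (-39)² = 1521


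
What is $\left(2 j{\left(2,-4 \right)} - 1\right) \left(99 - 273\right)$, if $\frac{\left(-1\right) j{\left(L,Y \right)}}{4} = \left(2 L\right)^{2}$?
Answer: $22446$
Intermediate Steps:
$j{\left(L,Y \right)} = - 16 L^{2}$ ($j{\left(L,Y \right)} = - 4 \left(2 L\right)^{2} = - 4 \cdot 4 L^{2} = - 16 L^{2}$)
$\left(2 j{\left(2,-4 \right)} - 1\right) \left(99 - 273\right) = \left(2 \left(- 16 \cdot 2^{2}\right) - 1\right) \left(99 - 273\right) = \left(2 \left(\left(-16\right) 4\right) - 1\right) \left(-174\right) = \left(2 \left(-64\right) - 1\right) \left(-174\right) = \left(-128 - 1\right) \left(-174\right) = \left(-129\right) \left(-174\right) = 22446$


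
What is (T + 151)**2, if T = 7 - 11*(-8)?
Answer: 60516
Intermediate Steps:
T = 95 (T = 7 + 88 = 95)
(T + 151)**2 = (95 + 151)**2 = 246**2 = 60516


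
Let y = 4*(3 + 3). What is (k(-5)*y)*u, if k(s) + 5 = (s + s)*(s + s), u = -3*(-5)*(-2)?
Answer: -68400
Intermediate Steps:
u = -30 (u = 15*(-2) = -30)
y = 24 (y = 4*6 = 24)
k(s) = -5 + 4*s² (k(s) = -5 + (s + s)*(s + s) = -5 + (2*s)*(2*s) = -5 + 4*s²)
(k(-5)*y)*u = ((-5 + 4*(-5)²)*24)*(-30) = ((-5 + 4*25)*24)*(-30) = ((-5 + 100)*24)*(-30) = (95*24)*(-30) = 2280*(-30) = -68400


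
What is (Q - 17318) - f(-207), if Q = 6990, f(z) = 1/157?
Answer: -1621497/157 ≈ -10328.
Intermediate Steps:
f(z) = 1/157
(Q - 17318) - f(-207) = (6990 - 17318) - 1*1/157 = -10328 - 1/157 = -1621497/157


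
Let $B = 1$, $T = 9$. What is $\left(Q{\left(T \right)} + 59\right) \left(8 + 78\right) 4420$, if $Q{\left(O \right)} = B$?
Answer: $22807200$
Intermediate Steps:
$Q{\left(O \right)} = 1$
$\left(Q{\left(T \right)} + 59\right) \left(8 + 78\right) 4420 = \left(1 + 59\right) \left(8 + 78\right) 4420 = 60 \cdot 86 \cdot 4420 = 5160 \cdot 4420 = 22807200$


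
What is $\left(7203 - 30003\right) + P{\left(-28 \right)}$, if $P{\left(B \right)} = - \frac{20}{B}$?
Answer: $- \frac{159595}{7} \approx -22799.0$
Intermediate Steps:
$\left(7203 - 30003\right) + P{\left(-28 \right)} = \left(7203 - 30003\right) - \frac{20}{-28} = -22800 - - \frac{5}{7} = -22800 + \frac{5}{7} = - \frac{159595}{7}$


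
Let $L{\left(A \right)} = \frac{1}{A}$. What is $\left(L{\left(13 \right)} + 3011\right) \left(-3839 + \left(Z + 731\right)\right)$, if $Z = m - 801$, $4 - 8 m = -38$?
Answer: $- \frac{152808390}{13} \approx -1.1754 \cdot 10^{7}$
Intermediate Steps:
$m = \frac{21}{4}$ ($m = \frac{1}{2} - - \frac{19}{4} = \frac{1}{2} + \frac{19}{4} = \frac{21}{4} \approx 5.25$)
$Z = - \frac{3183}{4}$ ($Z = \frac{21}{4} - 801 = - \frac{3183}{4} \approx -795.75$)
$\left(L{\left(13 \right)} + 3011\right) \left(-3839 + \left(Z + 731\right)\right) = \left(\frac{1}{13} + 3011\right) \left(-3839 + \left(- \frac{3183}{4} + 731\right)\right) = \left(\frac{1}{13} + 3011\right) \left(-3839 - \frac{259}{4}\right) = \frac{39144}{13} \left(- \frac{15615}{4}\right) = - \frac{152808390}{13}$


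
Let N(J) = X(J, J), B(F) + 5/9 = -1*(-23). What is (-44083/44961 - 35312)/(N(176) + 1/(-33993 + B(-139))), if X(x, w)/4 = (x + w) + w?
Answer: -485417573657525/29031871214871 ≈ -16.720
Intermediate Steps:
B(F) = 202/9 (B(F) = -5/9 - 1*(-23) = -5/9 + 23 = 202/9)
X(x, w) = 4*x + 8*w (X(x, w) = 4*((x + w) + w) = 4*((w + x) + w) = 4*(x + 2*w) = 4*x + 8*w)
N(J) = 12*J (N(J) = 4*J + 8*J = 12*J)
(-44083/44961 - 35312)/(N(176) + 1/(-33993 + B(-139))) = (-44083/44961 - 35312)/(12*176 + 1/(-33993 + 202/9)) = (-44083*1/44961 - 35312)/(2112 + 1/(-305735/9)) = (-44083/44961 - 35312)/(2112 - 9/305735) = -1587706915/(44961*645712311/305735) = -1587706915/44961*305735/645712311 = -485417573657525/29031871214871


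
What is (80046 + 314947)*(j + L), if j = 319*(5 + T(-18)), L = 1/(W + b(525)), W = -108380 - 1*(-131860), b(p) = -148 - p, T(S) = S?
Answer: -37358685995604/22807 ≈ -1.6380e+9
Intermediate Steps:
W = 23480 (W = -108380 + 131860 = 23480)
L = 1/22807 (L = 1/(23480 + (-148 - 1*525)) = 1/(23480 + (-148 - 525)) = 1/(23480 - 673) = 1/22807 ≈ 4.3846e-5)
j = -4147 (j = 319*(5 - 18) = 319*(-13) = -4147)
(80046 + 314947)*(j + L) = (80046 + 314947)*(-4147 + 1/22807) = 394993*(-94580628/22807) = -37358685995604/22807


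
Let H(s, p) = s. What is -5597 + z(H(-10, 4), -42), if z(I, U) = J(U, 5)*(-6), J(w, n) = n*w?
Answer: -4337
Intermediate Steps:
z(I, U) = -30*U (z(I, U) = (5*U)*(-6) = -30*U)
-5597 + z(H(-10, 4), -42) = -5597 - 30*(-42) = -5597 + 1260 = -4337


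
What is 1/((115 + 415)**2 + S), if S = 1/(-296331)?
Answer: 296331/83239377899 ≈ 3.5600e-6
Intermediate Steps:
S = -1/296331 ≈ -3.3746e-6
1/((115 + 415)**2 + S) = 1/((115 + 415)**2 - 1/296331) = 1/(530**2 - 1/296331) = 1/(280900 - 1/296331) = 1/(83239377899/296331) = 296331/83239377899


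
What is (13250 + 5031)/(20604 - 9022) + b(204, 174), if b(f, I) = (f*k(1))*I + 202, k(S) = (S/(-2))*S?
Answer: -203199491/11582 ≈ -17544.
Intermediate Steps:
k(S) = -S²/2 (k(S) = (S*(-½))*S = (-S/2)*S = -S²/2)
b(f, I) = 202 - I*f/2 (b(f, I) = (f*(-½*1²))*I + 202 = (f*(-½*1))*I + 202 = (f*(-½))*I + 202 = (-f/2)*I + 202 = -I*f/2 + 202 = 202 - I*f/2)
(13250 + 5031)/(20604 - 9022) + b(204, 174) = (13250 + 5031)/(20604 - 9022) + (202 - ½*174*204) = 18281/11582 + (202 - 17748) = 18281*(1/11582) - 17546 = 18281/11582 - 17546 = -203199491/11582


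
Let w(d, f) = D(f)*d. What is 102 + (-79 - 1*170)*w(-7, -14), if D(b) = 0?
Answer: 102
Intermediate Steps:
w(d, f) = 0 (w(d, f) = 0*d = 0)
102 + (-79 - 1*170)*w(-7, -14) = 102 + (-79 - 1*170)*0 = 102 + (-79 - 170)*0 = 102 - 249*0 = 102 + 0 = 102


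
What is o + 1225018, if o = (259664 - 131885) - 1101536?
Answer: 251261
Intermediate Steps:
o = -973757 (o = 127779 - 1101536 = -973757)
o + 1225018 = -973757 + 1225018 = 251261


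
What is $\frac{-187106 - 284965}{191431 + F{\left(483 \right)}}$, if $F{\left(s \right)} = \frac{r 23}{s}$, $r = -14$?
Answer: $- \frac{1416213}{574291} \approx -2.466$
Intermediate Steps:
$F{\left(s \right)} = - \frac{322}{s}$ ($F{\left(s \right)} = \frac{\left(-14\right) 23}{s} = - \frac{322}{s}$)
$\frac{-187106 - 284965}{191431 + F{\left(483 \right)}} = \frac{-187106 - 284965}{191431 - \frac{322}{483}} = - \frac{472071}{191431 - \frac{2}{3}} = - \frac{472071}{\frac{574291}{3}} = \left(-472071\right) \frac{3}{574291} = - \frac{1416213}{574291}$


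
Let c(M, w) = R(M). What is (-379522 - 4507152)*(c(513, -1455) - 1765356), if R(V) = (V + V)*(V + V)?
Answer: 3482634826320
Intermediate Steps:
R(V) = 4*V**2 (R(V) = (2*V)*(2*V) = 4*V**2)
c(M, w) = 4*M**2
(-379522 - 4507152)*(c(513, -1455) - 1765356) = (-379522 - 4507152)*(4*513**2 - 1765356) = -4886674*(4*263169 - 1765356) = -4886674*(1052676 - 1765356) = -4886674*(-712680) = 3482634826320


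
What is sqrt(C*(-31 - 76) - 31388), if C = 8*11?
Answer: 202*I ≈ 202.0*I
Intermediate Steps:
C = 88
sqrt(C*(-31 - 76) - 31388) = sqrt(88*(-31 - 76) - 31388) = sqrt(88*(-107) - 31388) = sqrt(-9416 - 31388) = sqrt(-40804) = 202*I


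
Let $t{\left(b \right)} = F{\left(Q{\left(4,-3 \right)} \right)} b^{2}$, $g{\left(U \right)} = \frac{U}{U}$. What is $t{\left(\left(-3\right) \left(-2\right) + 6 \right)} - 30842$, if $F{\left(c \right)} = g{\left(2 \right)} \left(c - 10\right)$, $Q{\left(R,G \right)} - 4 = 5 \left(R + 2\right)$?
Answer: $-27386$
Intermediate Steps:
$g{\left(U \right)} = 1$
$Q{\left(R,G \right)} = 14 + 5 R$ ($Q{\left(R,G \right)} = 4 + 5 \left(R + 2\right) = 4 + 5 \left(2 + R\right) = 4 + \left(10 + 5 R\right) = 14 + 5 R$)
$F{\left(c \right)} = -10 + c$ ($F{\left(c \right)} = 1 \left(c - 10\right) = 1 \left(-10 + c\right) = -10 + c$)
$t{\left(b \right)} = 24 b^{2}$ ($t{\left(b \right)} = \left(-10 + \left(14 + 5 \cdot 4\right)\right) b^{2} = \left(-10 + \left(14 + 20\right)\right) b^{2} = \left(-10 + 34\right) b^{2} = 24 b^{2}$)
$t{\left(\left(-3\right) \left(-2\right) + 6 \right)} - 30842 = 24 \left(\left(-3\right) \left(-2\right) + 6\right)^{2} - 30842 = 24 \left(6 + 6\right)^{2} - 30842 = 24 \cdot 12^{2} - 30842 = 24 \cdot 144 - 30842 = 3456 - 30842 = -27386$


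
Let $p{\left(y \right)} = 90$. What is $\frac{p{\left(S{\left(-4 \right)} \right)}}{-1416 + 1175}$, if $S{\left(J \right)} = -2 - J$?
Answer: $- \frac{90}{241} \approx -0.37344$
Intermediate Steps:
$\frac{p{\left(S{\left(-4 \right)} \right)}}{-1416 + 1175} = \frac{90}{-1416 + 1175} = \frac{90}{-241} = 90 \left(- \frac{1}{241}\right) = - \frac{90}{241}$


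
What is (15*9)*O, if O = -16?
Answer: -2160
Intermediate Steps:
(15*9)*O = (15*9)*(-16) = 135*(-16) = -2160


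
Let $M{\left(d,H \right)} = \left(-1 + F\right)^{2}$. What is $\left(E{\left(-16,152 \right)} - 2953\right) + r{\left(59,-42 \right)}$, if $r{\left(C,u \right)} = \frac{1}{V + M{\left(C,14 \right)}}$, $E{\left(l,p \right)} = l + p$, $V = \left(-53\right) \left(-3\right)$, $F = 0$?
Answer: $- \frac{450719}{160} \approx -2817.0$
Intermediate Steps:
$M{\left(d,H \right)} = 1$ ($M{\left(d,H \right)} = \left(-1 + 0\right)^{2} = \left(-1\right)^{2} = 1$)
$V = 159$
$r{\left(C,u \right)} = \frac{1}{160}$ ($r{\left(C,u \right)} = \frac{1}{159 + 1} = \frac{1}{160}$)
$\left(E{\left(-16,152 \right)} - 2953\right) + r{\left(59,-42 \right)} = \left(\left(-16 + 152\right) - 2953\right) + \frac{1}{160} = \left(136 - 2953\right) + \frac{1}{160} = -2817 + \frac{1}{160} = - \frac{450719}{160}$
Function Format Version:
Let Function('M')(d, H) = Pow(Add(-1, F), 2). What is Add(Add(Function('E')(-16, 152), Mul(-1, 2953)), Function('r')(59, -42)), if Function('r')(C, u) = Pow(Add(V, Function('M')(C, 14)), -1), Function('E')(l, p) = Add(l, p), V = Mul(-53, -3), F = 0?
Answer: Rational(-450719, 160) ≈ -2817.0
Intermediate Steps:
Function('M')(d, H) = 1 (Function('M')(d, H) = Pow(Add(-1, 0), 2) = Pow(-1, 2) = 1)
V = 159
Function('r')(C, u) = Rational(1, 160) (Function('r')(C, u) = Pow(Add(159, 1), -1) = Pow(160, -1) = Rational(1, 160))
Add(Add(Function('E')(-16, 152), Mul(-1, 2953)), Function('r')(59, -42)) = Add(Add(Add(-16, 152), Mul(-1, 2953)), Rational(1, 160)) = Add(Add(136, -2953), Rational(1, 160)) = Add(-2817, Rational(1, 160)) = Rational(-450719, 160)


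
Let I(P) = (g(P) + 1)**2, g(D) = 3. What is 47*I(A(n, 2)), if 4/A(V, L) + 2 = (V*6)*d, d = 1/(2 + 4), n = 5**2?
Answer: 752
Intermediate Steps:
n = 25
d = 1/6 ≈ 0.16667
A(V, L) = 4/(-2 + V) (A(V, L) = 4/(-2 + (V*6)*(1/6)) = 4/(-2 + (6*V)*(1/6)) = 4/(-2 + V))
I(P) = 16 (I(P) = (3 + 1)**2 = 4**2 = 16)
47*I(A(n, 2)) = 47*16 = 752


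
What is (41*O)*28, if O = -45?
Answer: -51660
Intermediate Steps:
(41*O)*28 = (41*(-45))*28 = -1845*28 = -51660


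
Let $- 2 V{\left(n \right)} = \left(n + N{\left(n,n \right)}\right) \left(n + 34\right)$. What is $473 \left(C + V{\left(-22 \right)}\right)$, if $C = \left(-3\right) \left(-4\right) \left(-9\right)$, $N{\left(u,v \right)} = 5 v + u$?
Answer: $385968$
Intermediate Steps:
$N{\left(u,v \right)} = u + 5 v$
$C = -108$ ($C = 12 \left(-9\right) = -108$)
$V{\left(n \right)} = - \frac{7 n \left(34 + n\right)}{2}$ ($V{\left(n \right)} = - \frac{\left(n + \left(n + 5 n\right)\right) \left(n + 34\right)}{2} = - \frac{\left(n + 6 n\right) \left(34 + n\right)}{2} = - \frac{7 n \left(34 + n\right)}{2}$)
$473 \left(C + V{\left(-22 \right)}\right) = 473 \left(-108 + \frac{7}{2} \left(-22\right) \left(-34 - -22\right)\right) = 473 \left(-108 + \frac{7}{2} \left(-22\right) \left(-34 + 22\right)\right) = 473 \left(-108 + \frac{7}{2} \left(-22\right) \left(-12\right)\right) = 473 \left(-108 + 924\right) = 473 \cdot 816 = 385968$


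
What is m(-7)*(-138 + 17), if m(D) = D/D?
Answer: -121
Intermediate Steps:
m(D) = 1
m(-7)*(-138 + 17) = 1*(-138 + 17) = 1*(-121) = -121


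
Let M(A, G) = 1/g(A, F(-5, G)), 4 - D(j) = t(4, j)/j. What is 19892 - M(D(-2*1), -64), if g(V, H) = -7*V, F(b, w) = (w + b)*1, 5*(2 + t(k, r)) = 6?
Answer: 2506397/126 ≈ 19892.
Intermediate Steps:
t(k, r) = -4/5 (t(k, r) = -2 + (1/5)*6 = -2 + 6/5 = -4/5)
F(b, w) = b + w (F(b, w) = (b + w)*1 = b + w)
D(j) = 4 + 4/(5*j) (D(j) = 4 - (-4)/(5*j) = 4 + 4/(5*j))
M(A, G) = -1/(7*A) (M(A, G) = 1/(-7*A) = -1/(7*A))
19892 - M(D(-2*1), -64) = 19892 - (-1)/(7*(4 + 4/(5*((-2*1))))) = 19892 - (-1)/(7*(4 + (4/5)/(-2))) = 19892 - (-1)/(7*(4 + (4/5)*(-1/2))) = 19892 - (-1)/(7*(4 - 2/5)) = 19892 - (-1)/(7*18/5) = 19892 - (-1)*5/(7*18) = 19892 - 1*(-5/126) = 19892 + 5/126 = 2506397/126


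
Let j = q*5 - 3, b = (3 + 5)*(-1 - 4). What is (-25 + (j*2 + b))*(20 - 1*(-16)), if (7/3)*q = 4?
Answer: -13572/7 ≈ -1938.9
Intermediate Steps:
q = 12/7 (q = (3/7)*4 = 12/7 ≈ 1.7143)
b = -40 (b = 8*(-5) = -40)
j = 39/7 (j = (12/7)*5 - 3 = 60/7 - 3 = 39/7 ≈ 5.5714)
(-25 + (j*2 + b))*(20 - 1*(-16)) = (-25 + ((39/7)*2 - 40))*(20 - 1*(-16)) = (-25 + (78/7 - 40))*(20 + 16) = (-25 - 202/7)*36 = -377/7*36 = -13572/7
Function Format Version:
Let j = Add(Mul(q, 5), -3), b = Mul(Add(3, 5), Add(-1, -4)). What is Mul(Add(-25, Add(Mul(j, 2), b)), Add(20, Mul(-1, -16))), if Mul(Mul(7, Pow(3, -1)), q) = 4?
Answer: Rational(-13572, 7) ≈ -1938.9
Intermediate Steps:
q = Rational(12, 7) (q = Mul(Rational(3, 7), 4) = Rational(12, 7) ≈ 1.7143)
b = -40 (b = Mul(8, -5) = -40)
j = Rational(39, 7) (j = Add(Mul(Rational(12, 7), 5), -3) = Add(Rational(60, 7), -3) = Rational(39, 7) ≈ 5.5714)
Mul(Add(-25, Add(Mul(j, 2), b)), Add(20, Mul(-1, -16))) = Mul(Add(-25, Add(Mul(Rational(39, 7), 2), -40)), Add(20, Mul(-1, -16))) = Mul(Add(-25, Add(Rational(78, 7), -40)), Add(20, 16)) = Mul(Add(-25, Rational(-202, 7)), 36) = Mul(Rational(-377, 7), 36) = Rational(-13572, 7)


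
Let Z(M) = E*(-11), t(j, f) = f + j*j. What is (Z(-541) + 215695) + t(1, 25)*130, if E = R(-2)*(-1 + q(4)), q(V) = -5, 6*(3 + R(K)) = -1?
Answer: 218866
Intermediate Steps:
R(K) = -19/6 (R(K) = -3 + (⅙)*(-1) = -3 - ⅙ = -19/6)
t(j, f) = f + j²
E = 19 (E = -19*(-1 - 5)/6 = -19/6*(-6) = 19)
Z(M) = -209 (Z(M) = 19*(-11) = -209)
(Z(-541) + 215695) + t(1, 25)*130 = (-209 + 215695) + (25 + 1²)*130 = 215486 + (25 + 1)*130 = 215486 + 26*130 = 215486 + 3380 = 218866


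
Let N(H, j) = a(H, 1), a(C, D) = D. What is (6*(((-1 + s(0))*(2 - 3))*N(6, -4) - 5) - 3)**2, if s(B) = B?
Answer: 729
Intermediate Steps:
N(H, j) = 1
(6*(((-1 + s(0))*(2 - 3))*N(6, -4) - 5) - 3)**2 = (6*(((-1 + 0)*(2 - 3))*1 - 5) - 3)**2 = (6*(-1*(-1)*1 - 5) - 3)**2 = (6*(1*1 - 5) - 3)**2 = (6*(1 - 5) - 3)**2 = (6*(-4) - 3)**2 = (-24 - 3)**2 = (-27)**2 = 729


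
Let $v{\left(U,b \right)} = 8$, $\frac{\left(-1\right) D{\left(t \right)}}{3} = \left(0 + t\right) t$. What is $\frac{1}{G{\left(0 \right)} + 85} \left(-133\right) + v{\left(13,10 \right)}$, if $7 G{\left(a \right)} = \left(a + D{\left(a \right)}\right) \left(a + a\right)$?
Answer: $\frac{547}{85} \approx 6.4353$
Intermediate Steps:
$D{\left(t \right)} = - 3 t^{2}$ ($D{\left(t \right)} = - 3 \left(0 + t\right) t = - 3 t t = - 3 t^{2}$)
$G{\left(a \right)} = \frac{2 a \left(a - 3 a^{2}\right)}{7}$ ($G{\left(a \right)} = \frac{\left(a - 3 a^{2}\right) \left(a + a\right)}{7} = \frac{\left(a - 3 a^{2}\right) 2 a}{7} = \frac{2 a \left(a - 3 a^{2}\right)}{7}$)
$\frac{1}{G{\left(0 \right)} + 85} \left(-133\right) + v{\left(13,10 \right)} = \frac{1}{\frac{2 \cdot 0^{2} \left(1 - 0\right)}{7} + 85} \left(-133\right) + 8 = \frac{1}{\frac{2}{7} \cdot 0 \left(1 + 0\right) + 85} \left(-133\right) + 8 = \frac{1}{\frac{2}{7} \cdot 0 \cdot 1 + 85} \left(-133\right) + 8 = \frac{1}{0 + 85} \left(-133\right) + 8 = \frac{1}{85} \left(-133\right) + 8 = - \frac{133}{85} + 8 = \frac{547}{85}$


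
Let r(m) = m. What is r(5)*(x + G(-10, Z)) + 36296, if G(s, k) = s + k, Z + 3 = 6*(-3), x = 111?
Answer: 36696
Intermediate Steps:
Z = -21 (Z = -3 + 6*(-3) = -3 - 18 = -21)
G(s, k) = k + s
r(5)*(x + G(-10, Z)) + 36296 = 5*(111 + (-21 - 10)) + 36296 = 5*(111 - 31) + 36296 = 5*80 + 36296 = 400 + 36296 = 36696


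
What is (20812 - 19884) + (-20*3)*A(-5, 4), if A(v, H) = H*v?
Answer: 2128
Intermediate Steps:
(20812 - 19884) + (-20*3)*A(-5, 4) = (20812 - 19884) + (-20*3)*(4*(-5)) = 928 - 60*(-20) = 928 + 1200 = 2128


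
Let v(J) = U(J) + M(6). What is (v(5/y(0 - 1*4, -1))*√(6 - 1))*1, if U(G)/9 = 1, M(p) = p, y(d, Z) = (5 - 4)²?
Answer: 15*√5 ≈ 33.541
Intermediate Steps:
y(d, Z) = 1 (y(d, Z) = 1² = 1)
U(G) = 9 (U(G) = 9*1 = 9)
v(J) = 15 (v(J) = 9 + 6 = 15)
(v(5/y(0 - 1*4, -1))*√(6 - 1))*1 = (15*√(6 - 1))*1 = (15*√5)*1 = 15*√5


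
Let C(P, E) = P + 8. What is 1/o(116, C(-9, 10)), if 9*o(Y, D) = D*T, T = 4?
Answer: -9/4 ≈ -2.2500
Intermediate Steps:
C(P, E) = 8 + P
o(Y, D) = 4*D/9 (o(Y, D) = (D*4)/9 = (4*D)/9 = 4*D/9)
1/o(116, C(-9, 10)) = 1/(4*(8 - 9)/9) = 1/((4/9)*(-1)) = 1/(-4/9) = -9/4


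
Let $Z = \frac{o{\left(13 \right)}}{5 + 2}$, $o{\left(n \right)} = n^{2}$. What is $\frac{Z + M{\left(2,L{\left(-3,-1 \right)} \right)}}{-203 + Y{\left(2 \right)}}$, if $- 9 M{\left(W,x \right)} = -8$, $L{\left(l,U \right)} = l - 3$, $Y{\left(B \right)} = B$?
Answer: $- \frac{1577}{12663} \approx -0.12454$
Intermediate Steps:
$L{\left(l,U \right)} = -3 + l$ ($L{\left(l,U \right)} = l - 3 = -3 + l$)
$M{\left(W,x \right)} = \frac{8}{9}$ ($M{\left(W,x \right)} = \left(- \frac{1}{9}\right) \left(-8\right) = \frac{8}{9}$)
$Z = \frac{169}{7}$ ($Z = \frac{13^{2}}{5 + 2} = \frac{169}{7} \approx 24.143$)
$\frac{Z + M{\left(2,L{\left(-3,-1 \right)} \right)}}{-203 + Y{\left(2 \right)}} = \frac{\frac{169}{7} + \frac{8}{9}}{-203 + 2} = \frac{1577}{63 \left(-201\right)} = \frac{1577}{63} \left(- \frac{1}{201}\right) = - \frac{1577}{12663}$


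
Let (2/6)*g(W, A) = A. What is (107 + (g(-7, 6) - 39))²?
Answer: 7396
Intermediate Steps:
g(W, A) = 3*A
(107 + (g(-7, 6) - 39))² = (107 + (3*6 - 39))² = (107 + (18 - 39))² = (107 - 21)² = 86² = 7396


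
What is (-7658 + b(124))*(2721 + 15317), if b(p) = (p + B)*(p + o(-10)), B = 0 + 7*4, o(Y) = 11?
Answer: 232004756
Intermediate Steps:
B = 28 (B = 0 + 28 = 28)
b(p) = (11 + p)*(28 + p) (b(p) = (p + 28)*(p + 11) = (28 + p)*(11 + p) = (11 + p)*(28 + p))
(-7658 + b(124))*(2721 + 15317) = (-7658 + (308 + 124² + 39*124))*(2721 + 15317) = (-7658 + (308 + 15376 + 4836))*18038 = (-7658 + 20520)*18038 = 12862*18038 = 232004756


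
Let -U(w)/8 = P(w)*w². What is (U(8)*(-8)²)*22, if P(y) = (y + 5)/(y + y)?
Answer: -585728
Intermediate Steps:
P(y) = (5 + y)/(2*y) (P(y) = (5 + y)/((2*y)) = (5 + y)*(1/(2*y)) = (5 + y)/(2*y))
U(w) = -4*w*(5 + w) (U(w) = -8*(5 + w)/(2*w)*w² = -4*w*(5 + w))
(U(8)*(-8)²)*22 = (-4*8*(5 + 8)*(-8)²)*22 = (-4*8*13*64)*22 = -416*64*22 = -26624*22 = -585728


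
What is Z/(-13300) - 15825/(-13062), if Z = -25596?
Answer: 6485803/2068150 ≈ 3.1360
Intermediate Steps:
Z/(-13300) - 15825/(-13062) = -25596/(-13300) - 15825/(-13062) = -25596*(-1/13300) - 15825*(-1/13062) = 6399/3325 + 5275/4354 = 6485803/2068150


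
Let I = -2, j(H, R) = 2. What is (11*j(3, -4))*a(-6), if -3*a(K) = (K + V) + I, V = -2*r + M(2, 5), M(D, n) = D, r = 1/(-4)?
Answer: 121/3 ≈ 40.333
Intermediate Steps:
r = -¼ ≈ -0.25000
V = 5/2 (V = -2*(-¼) + 2 = ½ + 2 = 5/2 ≈ 2.5000)
a(K) = -⅙ - K/3 (a(K) = -((K + 5/2) - 2)/3 = -((5/2 + K) - 2)/3 = -(½ + K)/3 = -⅙ - K/3)
(11*j(3, -4))*a(-6) = (11*2)*(-⅙ - ⅓*(-6)) = 22*(-⅙ + 2) = 22*(11/6) = 121/3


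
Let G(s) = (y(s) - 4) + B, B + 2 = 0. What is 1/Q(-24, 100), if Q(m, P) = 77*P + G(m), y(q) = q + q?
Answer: 1/7646 ≈ 0.00013079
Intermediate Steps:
y(q) = 2*q
B = -2 (B = -2 + 0 = -2)
G(s) = -6 + 2*s (G(s) = (2*s - 4) - 2 = (-4 + 2*s) - 2 = -6 + 2*s)
Q(m, P) = -6 + 2*m + 77*P (Q(m, P) = 77*P + (-6 + 2*m) = -6 + 2*m + 77*P)
1/Q(-24, 100) = 1/(-6 + 2*(-24) + 77*100) = 1/(-6 - 48 + 7700) = 1/7646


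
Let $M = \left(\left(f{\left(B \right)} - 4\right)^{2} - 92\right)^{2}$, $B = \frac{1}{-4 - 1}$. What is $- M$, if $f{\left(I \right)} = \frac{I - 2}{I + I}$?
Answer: $- \frac{128881}{16} \approx -8055.1$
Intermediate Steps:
$B = - \frac{1}{5}$ ($B = \frac{1}{-5} = - \frac{1}{5} \approx -0.2$)
$f{\left(I \right)} = \frac{-2 + I}{2 I}$
$M = \frac{128881}{16}$ ($M = \left(\left(\frac{-2 - \frac{1}{5}}{2 \left(- \frac{1}{5}\right)} - 4\right)^{2} - 92\right)^{2} = \left(\left(\frac{1}{2} \left(-5\right) \left(- \frac{11}{5}\right) - 4\right)^{2} - 92\right)^{2} = \left(\left(\frac{11}{2} - 4\right)^{2} - 92\right)^{2} = \left(\left(\frac{3}{2}\right)^{2} - 92\right)^{2} = \left(\frac{9}{4} - 92\right)^{2} = \left(- \frac{359}{4}\right)^{2} = \frac{128881}{16} \approx 8055.1$)
$- M = \left(-1\right) \frac{128881}{16} = - \frac{128881}{16}$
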